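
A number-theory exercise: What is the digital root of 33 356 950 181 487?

3+3+3+5+6+9+5+0+1+8+1+4+8+7 = 63
6+3 = 9

9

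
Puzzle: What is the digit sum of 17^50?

271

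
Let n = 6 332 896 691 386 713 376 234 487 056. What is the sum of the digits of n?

136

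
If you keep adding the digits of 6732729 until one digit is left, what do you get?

6+7+3+2+7+2+9 = 36
3+6 = 9

9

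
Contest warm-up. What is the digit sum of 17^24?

17^24 = 339448671314611904643504117121
Sum of its 30 digits: 109.

109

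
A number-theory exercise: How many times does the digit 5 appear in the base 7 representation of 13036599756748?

13036599756748 in base 7 is 2513602044402511.
The digit 5 appears 2 times.

2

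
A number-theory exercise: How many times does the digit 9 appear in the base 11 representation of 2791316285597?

1

2791316285597 in base 11 is 986877301404.
The digit 9 appears 1 time.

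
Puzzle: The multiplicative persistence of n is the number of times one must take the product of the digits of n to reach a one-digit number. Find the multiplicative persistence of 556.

556 → 150 → 0 (2 steps)

2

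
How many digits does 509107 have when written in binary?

509107 in base 2 is 1111100010010110011, which has 19 digits.

19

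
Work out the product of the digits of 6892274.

48384

6×8×9×2×2×7×4 = 48384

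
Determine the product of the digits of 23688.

2×3×6×8×8 = 2304

2304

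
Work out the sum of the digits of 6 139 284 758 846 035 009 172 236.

109

6+1+3+9+2+8+4+7+5+8+8+4+6+0+3+5+0+0+9+1+7+2+2+3+6 = 109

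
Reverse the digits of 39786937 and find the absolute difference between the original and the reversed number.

Reverse of 39786937 is 73968793.
|39786937 − 73968793| = 34181856

34181856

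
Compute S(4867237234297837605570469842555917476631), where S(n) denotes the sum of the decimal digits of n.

4+8+6+7+2+3+7+2+3+4+2+9+7+8+3+7+6+0+5+5+7+0+4+6+9+8+4+2+5+5+5+9+1+7+4+7+6+6+3+1 = 197

197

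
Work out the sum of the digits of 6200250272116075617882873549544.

127

6+2+0+0+2+5+0+2+7+2+1+1+6+0+7+5+6+1+7+8+8+2+8+7+3+5+4+9+5+4+4 = 127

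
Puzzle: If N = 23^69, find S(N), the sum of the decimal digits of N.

23^69 = 9103757593578437567350063530651961606674351707875801049359009935355516866292767865363891254263
Sum of its 94 digits: 440.

440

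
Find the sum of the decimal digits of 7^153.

595

7^153 = 1995262876301749705743355733163350069567511859853733802691255552209426302648784449479340269807714289948321871472250346731193598407
Sum of its 130 digits: 595.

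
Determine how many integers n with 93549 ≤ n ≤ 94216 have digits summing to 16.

The integers in [93549, 94216] that have digits summing to 16: 94003, 94012, 94021, 94030, 94102, 94111, 94120, 94201, 94210.
9 qualify.

9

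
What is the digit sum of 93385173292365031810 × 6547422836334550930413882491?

93385173292365031810 × 6547422836334550930413882491 = 611432216189490210332482784596225793946817038710
Sum of its 48 digits: 203.

203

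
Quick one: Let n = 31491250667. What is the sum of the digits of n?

3+1+4+9+1+2+5+0+6+6+7 = 44

44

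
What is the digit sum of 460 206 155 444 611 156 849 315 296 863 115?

132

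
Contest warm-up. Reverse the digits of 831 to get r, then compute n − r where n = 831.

693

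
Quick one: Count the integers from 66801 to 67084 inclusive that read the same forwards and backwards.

3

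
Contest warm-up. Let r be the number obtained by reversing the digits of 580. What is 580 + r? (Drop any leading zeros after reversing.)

665

Reverse of 580 is 85.
580 + 85 = 665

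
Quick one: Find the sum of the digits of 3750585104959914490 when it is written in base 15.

3750585104959914490 in base 15 is 88720D5A7526D57A.
Digit sum: 8+8+7+2+0+13+5+10+7+5+2+6+13+5+7+10 = 108.

108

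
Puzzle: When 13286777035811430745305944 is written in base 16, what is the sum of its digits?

179

13286777035811430745305944 in base 16 is AFD95A05A4CB56ABCF358.
Digit sum: 10+15+13+9+5+10+0+5+10+4+12+11+5+6+10+11+12+15+3+5+8 = 179.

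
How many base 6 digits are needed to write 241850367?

11

241850367 in base 6 is 35555405343, which has 11 digits.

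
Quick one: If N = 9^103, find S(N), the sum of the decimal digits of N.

9^103 = 193632597890512706847971583764083347958511186984324587565465147107798425867049291402906445603076729
Sum of its 99 digits: 477.

477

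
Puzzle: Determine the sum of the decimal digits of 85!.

414

85! = 281710411438055027694947944226061159480056634330574206405101912752560026159795933451040286452340924018275123200000000000000000000
Sum of its 129 digits: 414.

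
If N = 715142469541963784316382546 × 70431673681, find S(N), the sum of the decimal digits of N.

151

715142469541963784316382546 × 70431673681 = 50368681050204074792891321142235971826
Sum of its 38 digits: 151.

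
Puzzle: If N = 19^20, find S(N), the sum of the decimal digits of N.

19^20 = 37589973457545958193355601
Sum of its 26 digits: 136.

136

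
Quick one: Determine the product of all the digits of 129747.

3528

1×2×9×7×4×7 = 3528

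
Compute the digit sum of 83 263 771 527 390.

8+3+2+6+3+7+7+1+5+2+7+3+9+0 = 63

63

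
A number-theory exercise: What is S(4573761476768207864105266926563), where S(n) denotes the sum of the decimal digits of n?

149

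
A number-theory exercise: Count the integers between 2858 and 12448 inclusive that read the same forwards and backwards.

97

The integers in [2858, 12448] that read the same forwards and backwards: 2882, 2992, 3003, 3113, 3223, 3333, …, 12321, 12421.
97 qualify.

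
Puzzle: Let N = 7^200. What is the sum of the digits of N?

7^200 = 10461838291314357175018899611816813659819188550170233659950140084035125767424262251774382614909364050293065248252546314174063180343683591188150754267339816534637456120001
Sum of its 170 digits: 697.

697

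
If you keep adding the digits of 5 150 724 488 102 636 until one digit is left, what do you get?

8

5+1+5+0+7+2+4+4+8+8+1+0+2+6+3+6 = 62
6+2 = 8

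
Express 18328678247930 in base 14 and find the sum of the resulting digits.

63

18328678247930 in base 14 is 4751815B4638.
Digit sum: 4+7+5+1+8+1+5+11+4+6+3+8 = 63.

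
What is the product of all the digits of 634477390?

6×3×4×4×7×7×3×9×0 = 0

0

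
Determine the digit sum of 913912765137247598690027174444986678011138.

9+1+3+9+1+2+7+6+5+1+3+7+2+4+7+5+9+8+6+9+0+0+2+7+1+7+4+4+4+4+9+8+6+6+7+8+0+1+1+1+3+8 = 195

195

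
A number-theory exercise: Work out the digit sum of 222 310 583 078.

2+2+2+3+1+0+5+8+3+0+7+8 = 41

41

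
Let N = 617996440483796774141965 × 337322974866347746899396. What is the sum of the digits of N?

207

617996440483796774141965 × 337322974866347746899396 = 208464397760808150470157943389237345237076753140
Sum of its 48 digits: 207.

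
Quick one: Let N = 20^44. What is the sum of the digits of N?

58

20^44 = 1759218604441600000000000000000000000000000000000000000000
Sum of its 58 digits: 58.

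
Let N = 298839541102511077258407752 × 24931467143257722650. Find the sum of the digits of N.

193

298839541102511077258407752 × 24931467143257722650 = 7450508200103470635919250465969884116625982800
Sum of its 46 digits: 193.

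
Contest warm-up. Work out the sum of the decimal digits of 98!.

98! = 9426890448883247745626185743057242473809693764078951663494238777294707070023223798882976159207729119823605850588608460429412647567360000000000000000000000
Sum of its 154 digits: 639.

639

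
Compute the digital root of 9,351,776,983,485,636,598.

4

9+3+5+1+7+7+6+9+8+3+4+8+5+6+3+6+5+9+8 = 112
1+1+2 = 4
(Equivalently, 9,351,776,983,485,636,598 mod 9 = 4.)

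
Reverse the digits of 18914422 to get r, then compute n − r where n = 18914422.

-3527559

Reverse of 18914422 is 22441981.
18914422 − 22441981 = -3527559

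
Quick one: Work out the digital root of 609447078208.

1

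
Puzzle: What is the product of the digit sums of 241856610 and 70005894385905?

2079

S(241856610) = 2+4+1+8+5+6+6+1+0 = 33.
S(70005894385905) = 7+0+0+0+5+8+9+4+3+8+5+9+0+5 = 63.
33 · 63 = 2079.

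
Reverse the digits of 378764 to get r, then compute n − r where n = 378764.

Reverse of 378764 is 467873.
378764 − 467873 = -89109

-89109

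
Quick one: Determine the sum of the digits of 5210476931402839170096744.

5+2+1+0+4+7+6+9+3+1+4+0+2+8+3+9+1+7+0+0+9+6+7+4+4 = 102

102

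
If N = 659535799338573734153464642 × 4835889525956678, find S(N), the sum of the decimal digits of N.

197

659535799338573734153464642 × 4835889525956678 = 3189442264014874038872502447548143296779276
Sum of its 43 digits: 197.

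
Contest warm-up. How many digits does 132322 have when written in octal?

6

132322 in base 8 is 402342, which has 6 digits.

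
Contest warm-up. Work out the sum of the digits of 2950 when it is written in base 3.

6

2950 in base 3 is 11001021.
Digit sum: 1+1+0+0+1+0+2+1 = 6.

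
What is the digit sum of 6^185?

639

6^185 = 907781485614490115411743104585427815580308544222313377884110763677355399489880410372486550881014192468019439355589741169051826476754823781810176
Sum of its 144 digits: 639.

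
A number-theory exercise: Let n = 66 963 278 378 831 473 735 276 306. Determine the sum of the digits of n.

6+6+9+6+3+2+7+8+3+7+8+8+3+1+4+7+3+7+3+5+2+7+6+3+0+6 = 130

130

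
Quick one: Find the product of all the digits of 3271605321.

0

3×2×7×1×6×0×5×3×2×1 = 0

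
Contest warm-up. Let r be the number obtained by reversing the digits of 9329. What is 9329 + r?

Reverse of 9329 is 9239.
9329 + 9239 = 18568

18568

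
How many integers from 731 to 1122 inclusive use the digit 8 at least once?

156

The integers in [731, 1122] that use the digit 8 at least once: 738, 748, 758, 768, 778, 780, …, 1108, 1118.
156 qualify.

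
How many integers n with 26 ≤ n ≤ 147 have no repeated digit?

97

The integers in [26, 147] that have no repeated digit: 26, 27, 28, 29, 30, 31, …, 146, 147.
97 qualify.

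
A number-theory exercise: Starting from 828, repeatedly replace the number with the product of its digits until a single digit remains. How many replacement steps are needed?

3

828 → 128 → 16 → 6 (3 steps)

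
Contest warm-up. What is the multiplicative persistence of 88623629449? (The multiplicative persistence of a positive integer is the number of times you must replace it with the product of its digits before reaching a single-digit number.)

2

88623629449 → 35831808 → 0 (2 steps)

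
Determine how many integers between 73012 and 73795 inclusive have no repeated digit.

252

The integers in [73012, 73795] that have no repeated digit: 73012, 73014, 73015, 73016, 73018, 73019, …, 73695, 73698.
252 qualify.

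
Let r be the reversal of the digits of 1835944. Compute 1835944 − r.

-2659437

Reverse of 1835944 is 4495381.
1835944 − 4495381 = -2659437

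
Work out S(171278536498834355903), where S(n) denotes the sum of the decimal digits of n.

101

1+7+1+2+7+8+5+3+6+4+9+8+8+3+4+3+5+5+9+0+3 = 101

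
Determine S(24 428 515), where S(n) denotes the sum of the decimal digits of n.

2+4+4+2+8+5+1+5 = 31

31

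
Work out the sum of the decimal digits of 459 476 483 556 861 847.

4+5+9+4+7+6+4+8+3+5+5+6+8+6+1+8+4+7 = 100

100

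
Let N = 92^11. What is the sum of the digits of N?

92^11 = 3996373778857415671808
Sum of its 22 digits: 122.

122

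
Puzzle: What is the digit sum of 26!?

26! = 403291461126605635584000000
Sum of its 27 digits: 81.

81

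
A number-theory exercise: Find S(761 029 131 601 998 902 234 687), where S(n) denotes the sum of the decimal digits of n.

7+6+1+0+2+9+1+3+1+6+0+1+9+9+8+9+0+2+2+3+4+6+8+7 = 104

104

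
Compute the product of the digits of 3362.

108

3×3×6×2 = 108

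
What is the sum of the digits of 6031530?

6+0+3+1+5+3+0 = 18

18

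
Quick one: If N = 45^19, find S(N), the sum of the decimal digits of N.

45^19 = 25765451768359987049102783203125
Sum of its 32 digits: 144.

144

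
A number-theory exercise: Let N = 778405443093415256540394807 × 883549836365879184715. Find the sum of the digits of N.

225

778405443093415256540394807 × 883549836365879184715 = 687760001871496731492900860748043875449379775005
Sum of its 48 digits: 225.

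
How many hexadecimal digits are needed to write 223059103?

223059103 in base 16 is D4B9C9F, which has 7 digits.

7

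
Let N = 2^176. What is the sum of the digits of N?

256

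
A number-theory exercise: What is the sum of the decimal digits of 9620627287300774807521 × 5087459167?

9620627287300774807521 × 5087459167 = 48944548485068669480725371995007
Sum of its 32 digits: 165.

165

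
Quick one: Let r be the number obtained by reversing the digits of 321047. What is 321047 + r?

1061170

Reverse of 321047 is 740123.
321047 + 740123 = 1061170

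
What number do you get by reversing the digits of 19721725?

Reversing 19721725 gives 52712791.

52712791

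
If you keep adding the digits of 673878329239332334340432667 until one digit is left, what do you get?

3

6+7+3+8+7+8+3+2+9+2+3+9+3+3+2+3+3+4+3+4+0+4+3+2+6+6+7 = 120
1+2+0 = 3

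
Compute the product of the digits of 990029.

0

9×9×0×0×2×9 = 0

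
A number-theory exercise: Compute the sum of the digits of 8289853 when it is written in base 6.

8289853 in base 6 is 453402541.
Digit sum: 4+5+3+4+0+2+5+4+1 = 28.

28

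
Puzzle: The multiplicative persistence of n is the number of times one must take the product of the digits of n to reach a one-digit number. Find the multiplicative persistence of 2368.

4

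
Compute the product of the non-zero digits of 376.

3×7×6 = 126

126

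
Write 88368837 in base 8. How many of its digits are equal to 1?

88368837 in base 8 is 521063305.
The digit 1 appears 1 time.

1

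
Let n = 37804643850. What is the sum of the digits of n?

3+7+8+0+4+6+4+3+8+5+0 = 48

48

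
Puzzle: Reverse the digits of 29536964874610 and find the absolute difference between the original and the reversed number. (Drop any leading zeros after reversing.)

27889117911018

Reverse of 29536964874610 is 1647846963592.
|29536964874610 − 1647846963592| = 27889117911018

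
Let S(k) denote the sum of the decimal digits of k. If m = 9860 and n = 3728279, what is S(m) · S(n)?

S(9860) = 9+8+6+0 = 23.
S(3728279) = 3+7+2+8+2+7+9 = 38.
23 · 38 = 874.

874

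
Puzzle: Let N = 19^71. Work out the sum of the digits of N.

352

19^71 = 6187364021642728024523772226172442350511162752328648864055158772181115232750071531167447419
Sum of its 91 digits: 352.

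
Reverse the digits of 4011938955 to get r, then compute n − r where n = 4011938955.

Reverse of 4011938955 is 5598391104.
4011938955 − 5598391104 = -1586452149

-1586452149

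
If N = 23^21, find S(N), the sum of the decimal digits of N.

152

23^21 = 39471584120695485887249589623
Sum of its 29 digits: 152.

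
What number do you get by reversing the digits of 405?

504

Reversing 405 gives 504.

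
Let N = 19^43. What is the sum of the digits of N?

235

19^43 = 9691808871033067112824380501725664483616416540730367659
Sum of its 55 digits: 235.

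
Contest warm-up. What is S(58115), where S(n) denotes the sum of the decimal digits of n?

20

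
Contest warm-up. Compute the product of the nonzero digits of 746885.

53760

7×4×6×8×8×5 = 53760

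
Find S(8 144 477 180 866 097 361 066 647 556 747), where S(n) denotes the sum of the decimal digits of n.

153

8+1+4+4+4+7+7+1+8+0+8+6+6+0+9+7+3+6+1+0+6+6+6+4+7+5+5+6+7+4+7 = 153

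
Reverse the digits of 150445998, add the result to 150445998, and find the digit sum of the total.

Reversal of 150445998 is 899544051; 150445998 + 899544051 = 1049990049.
Digit sum of 1049990049: 1+0+4+9+9+9+0+0+4+9 = 45.

45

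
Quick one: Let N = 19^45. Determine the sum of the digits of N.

19^45 = 3498743002442937227729601361122964878585526371203662724899
Sum of its 58 digits: 262.

262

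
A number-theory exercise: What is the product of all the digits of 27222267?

9408

2×7×2×2×2×2×6×7 = 9408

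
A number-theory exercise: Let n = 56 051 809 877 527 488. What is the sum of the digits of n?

90

5+6+0+5+1+8+0+9+8+7+7+5+2+7+4+8+8 = 90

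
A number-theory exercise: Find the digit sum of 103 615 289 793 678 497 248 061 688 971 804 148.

180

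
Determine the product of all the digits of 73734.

7×3×7×3×4 = 1764

1764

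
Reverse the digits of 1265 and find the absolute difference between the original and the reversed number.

Reverse of 1265 is 5621.
|1265 − 5621| = 4356

4356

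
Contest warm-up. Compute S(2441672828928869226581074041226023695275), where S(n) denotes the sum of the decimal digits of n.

2+4+4+1+6+7+2+8+2+8+9+2+8+8+6+9+2+2+6+5+8+1+0+7+4+0+4+1+2+2+6+0+2+3+6+9+5+2+7+5 = 175

175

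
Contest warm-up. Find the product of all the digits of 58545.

4000

5×8×5×4×5 = 4000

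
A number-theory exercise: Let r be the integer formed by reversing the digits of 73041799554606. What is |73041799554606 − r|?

Reverse of 73041799554606 is 60645599714037.
|73041799554606 − 60645599714037| = 12396199840569

12396199840569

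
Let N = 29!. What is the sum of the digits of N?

29! = 8841761993739701954543616000000
Sum of its 31 digits: 126.

126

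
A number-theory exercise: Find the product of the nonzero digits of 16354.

360

1×6×3×5×4 = 360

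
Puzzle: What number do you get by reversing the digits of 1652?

2561

Reversing 1652 gives 2561.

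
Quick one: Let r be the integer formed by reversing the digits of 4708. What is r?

8074

Reversing 4708 gives 8074.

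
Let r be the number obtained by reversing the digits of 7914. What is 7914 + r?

Reverse of 7914 is 4197.
7914 + 4197 = 12111

12111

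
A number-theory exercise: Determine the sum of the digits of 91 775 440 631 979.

9+1+7+7+5+4+4+0+6+3+1+9+7+9 = 72

72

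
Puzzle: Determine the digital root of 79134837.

6

7+9+1+3+4+8+3+7 = 42
4+2 = 6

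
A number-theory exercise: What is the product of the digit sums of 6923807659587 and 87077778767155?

6150

S(6923807659587) = 6+9+2+3+8+0+7+6+5+9+5+8+7 = 75.
S(87077778767155) = 8+7+0+7+7+7+7+8+7+6+7+1+5+5 = 82.
75 · 82 = 6150.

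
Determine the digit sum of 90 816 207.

33

9+0+8+1+6+2+0+7 = 33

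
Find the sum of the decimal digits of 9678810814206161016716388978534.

144

9+6+7+8+8+1+0+8+1+4+2+0+6+1+6+1+0+1+6+7+1+6+3+8+8+9+7+8+5+3+4 = 144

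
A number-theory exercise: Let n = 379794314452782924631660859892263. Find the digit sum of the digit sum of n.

First digit sum: 164.
1+6+4 = 11.

11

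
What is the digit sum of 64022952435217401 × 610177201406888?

159

64022952435217401 × 610177201406888 = 39065345942727258639135338858088
Sum of its 32 digits: 159.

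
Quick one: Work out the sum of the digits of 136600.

16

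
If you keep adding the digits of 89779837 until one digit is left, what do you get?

4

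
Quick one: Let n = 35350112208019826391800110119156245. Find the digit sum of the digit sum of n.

First digit sum: 113.
1+1+3 = 5.

5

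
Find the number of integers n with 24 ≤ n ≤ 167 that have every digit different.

115

The integers in [24, 167] that have every digit different: 24, 25, 26, 27, 28, 29, …, 165, 167.
115 qualify.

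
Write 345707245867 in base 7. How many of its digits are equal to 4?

3

345707245867 in base 7 is 33655643051044.
The digit 4 appears 3 times.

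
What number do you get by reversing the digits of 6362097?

Reversing 6362097 gives 7902636.

7902636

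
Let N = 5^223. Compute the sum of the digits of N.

698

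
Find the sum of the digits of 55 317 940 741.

46

5+5+3+1+7+9+4+0+7+4+1 = 46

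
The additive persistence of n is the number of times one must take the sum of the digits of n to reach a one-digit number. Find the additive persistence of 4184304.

4184304 → 24 → 6 (2 steps)

2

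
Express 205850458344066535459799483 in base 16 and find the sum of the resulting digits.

143

205850458344066535459799483 in base 16 is AA4687B50A51617E5641BB.
Digit sum: 10+10+4+6+8+7+11+5+0+10+5+1+6+1+7+14+5+6+4+1+11+11 = 143.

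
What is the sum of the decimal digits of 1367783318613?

57

1+3+6+7+7+8+3+3+1+8+6+1+3 = 57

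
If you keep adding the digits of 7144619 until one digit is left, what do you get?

7+1+4+4+6+1+9 = 32
3+2 = 5
(Equivalently, 7144619 mod 9 = 5.)

5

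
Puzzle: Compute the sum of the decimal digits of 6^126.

6^126 = 111444219848545291112918149658401217019177846881717006276548100629318214534968256903948922840416256
Sum of its 99 digits: 423.

423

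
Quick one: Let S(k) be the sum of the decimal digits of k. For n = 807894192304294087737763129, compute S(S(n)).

First digit sum: 130.
1+3+0 = 4.

4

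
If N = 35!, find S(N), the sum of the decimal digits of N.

35! = 10333147966386144929666651337523200000000
Sum of its 41 digits: 144.

144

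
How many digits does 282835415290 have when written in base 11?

11

282835415290 in base 11 is A9A4A2447AA, which has 11 digits.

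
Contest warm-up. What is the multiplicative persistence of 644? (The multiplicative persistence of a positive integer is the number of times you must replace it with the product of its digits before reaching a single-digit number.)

644 → 96 → 54 → 20 → 0 (4 steps)

4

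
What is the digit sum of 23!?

99

23! = 25852016738884976640000
Sum of its 23 digits: 99.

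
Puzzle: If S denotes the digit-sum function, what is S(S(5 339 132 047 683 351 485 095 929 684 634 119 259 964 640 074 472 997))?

First digit sum: 250.
2+5+0 = 7.

7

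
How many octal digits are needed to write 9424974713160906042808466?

9424974713160906042808466 in base 8 is 3713641634516272541066114222, which has 28 digits.

28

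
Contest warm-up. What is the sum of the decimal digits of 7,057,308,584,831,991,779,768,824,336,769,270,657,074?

7+0+5+7+3+0+8+5+8+4+8+3+1+9+9+1+7+7+9+7+6+8+8+2+4+3+3+6+7+6+9+2+7+0+6+5+7+0+7+4 = 208

208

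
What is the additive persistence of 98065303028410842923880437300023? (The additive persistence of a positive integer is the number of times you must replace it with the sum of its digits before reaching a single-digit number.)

2

98065303028410842923880437300023 → 115 → 7 (2 steps)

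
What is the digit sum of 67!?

369

67! = 36471110918188685288249859096605464427167635314049524593701628500267962436943872000000000000000
Sum of its 95 digits: 369.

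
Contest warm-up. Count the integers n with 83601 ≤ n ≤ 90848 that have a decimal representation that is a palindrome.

The integers in [83601, 90848] that have a decimal representation that is a palindrome: 83638, 83738, 83838, 83938, 84048, 84148, …, 90709, 90809.
73 qualify.

73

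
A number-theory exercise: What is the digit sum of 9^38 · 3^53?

9^38 · 3^53 = 35370553733215749514562618584237555997034634776827523327290883
Sum of its 62 digits: 288.

288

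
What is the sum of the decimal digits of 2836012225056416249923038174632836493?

2+8+3+6+0+1+2+2+2+5+0+5+6+4+1+6+2+4+9+9+2+3+0+3+8+1+7+4+6+3+2+8+3+6+4+9+3 = 149

149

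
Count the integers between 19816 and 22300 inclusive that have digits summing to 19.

The integers in [19816, 22300] that have digits summing to 19: 19900, 20089, 20098, 20179, 20188, 20197, …, 22285, 22294.
148 qualify.

148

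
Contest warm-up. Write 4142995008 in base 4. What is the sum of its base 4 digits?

21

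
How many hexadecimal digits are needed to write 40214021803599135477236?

19

40214021803599135477236 in base 16 is 88401A9575ABBE38DF4, which has 19 digits.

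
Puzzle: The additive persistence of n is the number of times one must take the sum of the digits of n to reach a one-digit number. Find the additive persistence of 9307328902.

2

9307328902 → 43 → 7 (2 steps)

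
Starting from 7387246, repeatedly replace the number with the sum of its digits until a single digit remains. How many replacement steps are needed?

3

7387246 → 37 → 10 → 1 (3 steps)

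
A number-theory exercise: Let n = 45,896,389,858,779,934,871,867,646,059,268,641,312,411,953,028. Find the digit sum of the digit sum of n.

First digit sum: 245.
2+4+5 = 11.

11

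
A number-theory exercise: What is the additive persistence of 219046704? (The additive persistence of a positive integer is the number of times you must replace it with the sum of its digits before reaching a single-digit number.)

219046704 → 33 → 6 (2 steps)

2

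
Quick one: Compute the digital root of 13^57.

The digital root of n equals n mod 9 (or 9 when 9 | n), so we need 13^57 mod 9.
13^57 ≡ 1 (mod 9), so the digital root is 1.

1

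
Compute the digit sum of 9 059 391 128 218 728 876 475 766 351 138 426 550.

174

9+0+5+9+3+9+1+1+2+8+2+1+8+7+2+8+8+7+6+4+7+5+7+6+6+3+5+1+1+3+8+4+2+6+5+5+0 = 174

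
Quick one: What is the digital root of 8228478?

3

8+2+2+8+4+7+8 = 39
3+9 = 12
1+2 = 3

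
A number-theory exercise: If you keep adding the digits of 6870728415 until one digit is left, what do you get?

3

6+8+7+0+7+2+8+4+1+5 = 48
4+8 = 12
1+2 = 3
(Equivalently, 6870728415 mod 9 = 3.)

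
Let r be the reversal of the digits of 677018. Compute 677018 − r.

Reverse of 677018 is 810776.
677018 − 810776 = -133758

-133758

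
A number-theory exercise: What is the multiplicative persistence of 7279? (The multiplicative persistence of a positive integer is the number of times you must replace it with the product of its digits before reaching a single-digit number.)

4

7279 → 882 → 128 → 16 → 6 (4 steps)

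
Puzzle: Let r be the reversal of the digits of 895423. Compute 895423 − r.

Reverse of 895423 is 324598.
895423 − 324598 = 570825

570825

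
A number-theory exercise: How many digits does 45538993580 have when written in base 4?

18

45538993580 in base 4 is 222122111132112230, which has 18 digits.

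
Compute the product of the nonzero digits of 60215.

6×2×1×5 = 60

60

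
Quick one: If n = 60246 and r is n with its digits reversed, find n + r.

Reverse of 60246 is 64206.
60246 + 64206 = 124452

124452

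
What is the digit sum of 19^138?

19^138 = 293762889605810828261498048482939199627696273053251418060677489647568010787152854870649079834868866435036635500192973213417201157045276944966573824201787725292558074989415490441
Sum of its 177 digits: 838.

838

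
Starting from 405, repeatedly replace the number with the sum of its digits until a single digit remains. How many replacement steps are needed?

1

405 → 9 (1 step)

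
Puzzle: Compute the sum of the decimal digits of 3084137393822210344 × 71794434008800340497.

175

3084137393822210344 × 71794434008800340497 = 221423898594842147481590931308355500968
Sum of its 39 digits: 175.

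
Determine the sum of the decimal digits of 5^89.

272

5^89 = 161558713389263217748322010169914619837072677910327911376953125
Sum of its 63 digits: 272.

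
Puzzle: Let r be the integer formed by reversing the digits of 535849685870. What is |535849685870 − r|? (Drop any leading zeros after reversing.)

Reverse of 535849685870 is 78586948535.
|535849685870 − 78586948535| = 457262737335

457262737335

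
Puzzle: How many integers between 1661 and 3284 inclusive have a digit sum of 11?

The integers in [1661, 3284] that have a digit sum of 11: 1703, 1712, 1721, 1730, 1802, 1811, …, 3251, 3260.
88 qualify.

88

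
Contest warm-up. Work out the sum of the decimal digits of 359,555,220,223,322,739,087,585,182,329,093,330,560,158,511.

3+5+9+5+5+5+2+2+0+2+2+3+3+2+2+7+3+9+0+8+7+5+8+5+1+8+2+3+2+9+0+9+3+3+3+0+5+6+0+1+5+8+5+1+1 = 177

177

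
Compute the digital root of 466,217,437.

4

4+6+6+2+1+7+4+3+7 = 40
4+0 = 4
(Equivalently, 466,217,437 mod 9 = 4.)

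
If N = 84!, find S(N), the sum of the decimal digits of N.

477

84! = 3314240134565353266999387579130131288000666286242049487118846032383059131291716864129885722968716753156177920000000000000000000
Sum of its 127 digits: 477.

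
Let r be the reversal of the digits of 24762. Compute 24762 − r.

-1980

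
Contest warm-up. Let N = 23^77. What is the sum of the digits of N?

425

23^77 = 712924226912513004455728271323300657714052267955679067752437781532358642818400189341261477721474421502903
Sum of its 105 digits: 425.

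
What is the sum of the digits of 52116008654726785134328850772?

5+2+1+1+6+0+0+8+6+5+4+7+2+6+7+8+5+1+3+4+3+2+8+8+5+0+7+7+2 = 123

123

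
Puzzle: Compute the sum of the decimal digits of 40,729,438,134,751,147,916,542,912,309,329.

135

4+0+7+2+9+4+3+8+1+3+4+7+5+1+1+4+7+9+1+6+5+4+2+9+1+2+3+0+9+3+2+9 = 135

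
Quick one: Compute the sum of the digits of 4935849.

4+9+3+5+8+4+9 = 42

42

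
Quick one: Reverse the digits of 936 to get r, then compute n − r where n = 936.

297

Reverse of 936 is 639.
936 − 639 = 297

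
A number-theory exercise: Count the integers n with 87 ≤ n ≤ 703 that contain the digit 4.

The integers in [87, 703] that contain the digit 4: 94, 104, 114, 124, 134, 140, …, 684, 694.
196 qualify.

196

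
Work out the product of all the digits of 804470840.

0

8×0×4×4×7×0×8×4×0 = 0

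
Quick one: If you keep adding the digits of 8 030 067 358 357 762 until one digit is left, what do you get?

8+0+3+0+0+6+7+3+5+8+3+5+7+7+6+2 = 70
7+0 = 7
(Equivalently, 8 030 067 358 357 762 mod 9 = 7.)

7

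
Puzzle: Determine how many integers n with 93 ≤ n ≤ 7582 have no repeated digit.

4003

The integers in [93, 7582] that have no repeated digit: 93, 94, 95, 96, 97, 98, …, 7581, 7582.
4003 qualify.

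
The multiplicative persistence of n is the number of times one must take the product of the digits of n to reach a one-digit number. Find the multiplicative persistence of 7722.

7722 → 196 → 54 → 20 → 0 (4 steps)

4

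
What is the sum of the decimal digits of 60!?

288

60! = 8320987112741390144276341183223364380754172606361245952449277696409600000000000000
Sum of its 82 digits: 288.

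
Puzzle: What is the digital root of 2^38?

The digital root of n equals n mod 9 (or 9 when 9 | n), so we need 2^38 mod 9.
2^38 ≡ 4 (mod 9), so the digital root is 4.

4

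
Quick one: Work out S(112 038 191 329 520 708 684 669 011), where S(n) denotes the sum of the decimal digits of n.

1+1+2+0+3+8+1+9+1+3+2+9+5+2+0+7+0+8+6+8+4+6+6+9+0+1+1 = 103

103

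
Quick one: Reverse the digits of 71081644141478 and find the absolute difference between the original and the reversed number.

Reverse of 71081644141478 is 87414144618017.
|71081644141478 − 87414144618017| = 16332500476539

16332500476539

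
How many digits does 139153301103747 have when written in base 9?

139153301103747 in base 9 is 606626883802013, which has 15 digits.

15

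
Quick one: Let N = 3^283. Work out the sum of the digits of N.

3^283 = 1060022504839090035772419052793733239801344339524625166157488821493658771187233801104929735574895792784855664465887301402999721572023227
Sum of its 136 digits: 603.

603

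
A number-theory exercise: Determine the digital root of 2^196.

7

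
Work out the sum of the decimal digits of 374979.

39

3+7+4+9+7+9 = 39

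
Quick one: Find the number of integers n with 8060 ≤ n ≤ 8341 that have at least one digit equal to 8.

The integers in [8060, 8341] that have at least one digit equal to 8: 8060, 8061, 8062, 8063, 8064, 8065, …, 8340, 8341.
282 qualify.

282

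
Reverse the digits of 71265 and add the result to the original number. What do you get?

127482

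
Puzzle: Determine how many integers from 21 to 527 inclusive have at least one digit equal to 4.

177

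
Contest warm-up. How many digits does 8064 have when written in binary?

8064 in base 2 is 1111110000000, which has 13 digits.

13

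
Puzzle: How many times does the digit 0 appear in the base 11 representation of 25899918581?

1

25899918581 in base 11 is AA90913199.
The digit 0 appears 1 time.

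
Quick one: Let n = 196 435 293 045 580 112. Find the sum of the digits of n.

68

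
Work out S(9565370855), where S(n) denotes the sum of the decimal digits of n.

9+5+6+5+3+7+0+8+5+5 = 53

53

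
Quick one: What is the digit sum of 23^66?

451

23^66 = 748233549237974650065756844797564034410647793858453279309526582999549343822862485852214289
Sum of its 90 digits: 451.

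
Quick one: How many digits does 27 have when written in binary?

5

27 in base 2 is 11011, which has 5 digits.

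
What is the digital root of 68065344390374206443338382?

9

6+8+0+6+5+3+4+4+3+9+0+3+7+4+2+0+6+4+4+3+3+3+8+3+8+2 = 108
1+0+8 = 9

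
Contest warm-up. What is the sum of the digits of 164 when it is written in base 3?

164 in base 3 is 20002.
Digit sum: 2+0+0+0+2 = 4.

4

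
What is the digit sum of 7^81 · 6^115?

702

7^81 · 6^115 = 87163575163777866479155031801729357511136216515117238262444756482917591458479428031784668493089448678854063164551783015758253123353615464009643569320697004032
Sum of its 158 digits: 702.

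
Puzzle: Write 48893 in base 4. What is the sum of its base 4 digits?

48893 in base 4 is 23323331.
Digit sum: 2+3+3+2+3+3+3+1 = 20.

20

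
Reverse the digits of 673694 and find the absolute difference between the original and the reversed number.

177318

Reverse of 673694 is 496376.
|673694 − 496376| = 177318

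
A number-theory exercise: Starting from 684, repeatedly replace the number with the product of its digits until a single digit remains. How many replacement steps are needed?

3

684 → 192 → 18 → 8 (3 steps)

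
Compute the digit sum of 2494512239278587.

78

2+4+9+4+5+1+2+2+3+9+2+7+8+5+8+7 = 78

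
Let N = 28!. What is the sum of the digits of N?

90

28! = 304888344611713860501504000000
Sum of its 30 digits: 90.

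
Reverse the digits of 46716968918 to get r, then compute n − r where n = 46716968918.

Reverse of 46716968918 is 81986961764.
46716968918 − 81986961764 = -35269992846

-35269992846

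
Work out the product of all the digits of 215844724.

2×1×5×8×4×4×7×2×4 = 71680

71680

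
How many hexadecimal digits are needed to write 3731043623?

8

3731043623 in base 16 is DE633527, which has 8 digits.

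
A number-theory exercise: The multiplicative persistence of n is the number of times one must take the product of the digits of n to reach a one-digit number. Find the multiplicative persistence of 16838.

3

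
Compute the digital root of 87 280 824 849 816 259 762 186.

8+7+2+8+0+8+2+4+8+4+9+8+1+6+2+5+9+7+6+2+1+8+6 = 121
1+2+1 = 4

4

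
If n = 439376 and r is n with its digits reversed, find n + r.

1113310

Reverse of 439376 is 673934.
439376 + 673934 = 1113310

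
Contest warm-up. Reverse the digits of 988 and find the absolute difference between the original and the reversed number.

99

Reverse of 988 is 889.
|988 − 889| = 99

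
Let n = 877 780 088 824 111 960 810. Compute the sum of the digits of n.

94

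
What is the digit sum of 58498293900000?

57

5+8+4+9+8+2+9+3+9+0+0+0+0+0 = 57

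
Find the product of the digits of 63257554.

6×3×2×5×7×5×5×4 = 126000

126000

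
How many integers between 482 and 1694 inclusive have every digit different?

The integers in [482, 1694] that have every digit different: 482, 483, 485, 486, 487, 489, …, 1693, 1694.
707 qualify.

707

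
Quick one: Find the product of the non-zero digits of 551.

25

5×5×1 = 25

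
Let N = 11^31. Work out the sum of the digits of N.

137

11^31 = 191943424957750480504146841291811
Sum of its 33 digits: 137.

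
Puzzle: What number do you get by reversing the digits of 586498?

Reversing 586498 gives 894685.

894685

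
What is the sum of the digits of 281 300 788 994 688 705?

93

2+8+1+3+0+0+7+8+8+9+9+4+6+8+8+7+0+5 = 93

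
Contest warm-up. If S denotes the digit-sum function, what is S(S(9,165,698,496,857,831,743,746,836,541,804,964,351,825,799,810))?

First digit sum: 242.
2+4+2 = 8.

8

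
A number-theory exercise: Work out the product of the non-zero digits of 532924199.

5×3×2×9×2×4×1×9×9 = 174960

174960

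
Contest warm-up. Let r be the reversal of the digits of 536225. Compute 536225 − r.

13590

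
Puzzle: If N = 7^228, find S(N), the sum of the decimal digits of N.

7^228 = 4812304761512831426559874746711024558638453687623301769328301142076793724726475868916514919377654229923127957373832897537293600011096406720107664040600930052380773341068806898697501715433096801
Sum of its 193 digits: 838.

838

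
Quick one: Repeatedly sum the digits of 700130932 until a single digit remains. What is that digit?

7+0+0+1+3+0+9+3+2 = 25
2+5 = 7

7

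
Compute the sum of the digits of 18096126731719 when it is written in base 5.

18096126731719 in base 5 is 4332441331420403334.
Digit sum: 4+3+3+2+4+4+1+3+3+1+4+2+0+4+0+3+3+3+4 = 51.

51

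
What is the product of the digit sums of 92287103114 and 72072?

S(92287103114) = 9+2+2+8+7+1+0+3+1+1+4 = 38.
S(72072) = 7+2+0+7+2 = 18.
38 · 18 = 684.

684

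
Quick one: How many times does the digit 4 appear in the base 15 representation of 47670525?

47670525 in base 15 is 42B9900.
The digit 4 appears 1 time.

1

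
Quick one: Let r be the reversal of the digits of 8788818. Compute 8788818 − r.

Reverse of 8788818 is 8188878.
8788818 − 8188878 = 599940

599940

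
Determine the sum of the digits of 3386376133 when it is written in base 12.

41

3386376133 in base 12 is 7A61104B1.
Digit sum: 7+10+6+1+1+0+4+11+1 = 41.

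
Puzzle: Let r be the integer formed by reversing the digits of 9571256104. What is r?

Reversing 9571256104 gives 4016521759.

4016521759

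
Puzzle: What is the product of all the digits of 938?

216

9×3×8 = 216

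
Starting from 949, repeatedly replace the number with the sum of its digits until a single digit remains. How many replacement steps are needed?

2

949 → 22 → 4 (2 steps)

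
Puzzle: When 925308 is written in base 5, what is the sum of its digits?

925308 in base 5 is 214102213.
Digit sum: 2+1+4+1+0+2+2+1+3 = 16.

16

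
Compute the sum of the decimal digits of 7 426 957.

40

7+4+2+6+9+5+7 = 40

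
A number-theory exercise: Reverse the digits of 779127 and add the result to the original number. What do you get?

Reverse of 779127 is 721977.
779127 + 721977 = 1501104

1501104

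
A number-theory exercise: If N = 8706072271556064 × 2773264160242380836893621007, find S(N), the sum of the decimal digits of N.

168

8706072271556064 × 2773264160242380836893621007 = 24144238207186404805102346883512211368636448
Sum of its 44 digits: 168.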